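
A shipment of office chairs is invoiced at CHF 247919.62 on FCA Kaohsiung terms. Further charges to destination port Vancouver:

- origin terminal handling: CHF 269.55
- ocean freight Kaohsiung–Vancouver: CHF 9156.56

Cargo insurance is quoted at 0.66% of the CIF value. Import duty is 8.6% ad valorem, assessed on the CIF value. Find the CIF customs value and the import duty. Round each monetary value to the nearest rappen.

Let C be the CIF value. C = FCA price + pre-shipment costs + freight + 0.66% × C
C − 0.66% × C = 247919.62 + 269.55 + 9156.56
0.9934 × C = 257345.73
C = 257345.73 / 0.9934 = 259055.50
Insurance premium = 0.66% × 259055.50 = 1709.77
Import duty = 259055.50 × 8.6% = 22278.77

CIF value: CHF 259055.50; import duty: CHF 22278.77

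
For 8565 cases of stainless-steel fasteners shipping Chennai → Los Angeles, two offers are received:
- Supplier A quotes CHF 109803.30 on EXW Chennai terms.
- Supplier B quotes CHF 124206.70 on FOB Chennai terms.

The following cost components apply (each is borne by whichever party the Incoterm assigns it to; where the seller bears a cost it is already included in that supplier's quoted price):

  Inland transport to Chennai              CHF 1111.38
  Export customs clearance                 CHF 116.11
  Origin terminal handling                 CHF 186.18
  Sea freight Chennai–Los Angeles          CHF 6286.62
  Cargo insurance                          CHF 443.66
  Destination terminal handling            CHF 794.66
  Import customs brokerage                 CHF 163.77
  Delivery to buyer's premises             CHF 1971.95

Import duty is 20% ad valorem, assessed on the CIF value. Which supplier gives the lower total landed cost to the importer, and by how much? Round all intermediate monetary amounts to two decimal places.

Supplier A is cheaper by CHF 15587.68

Supplier A (EXW):
CIF value = EXW price + inland to port + export clearance + origin terminal + freight + insurance = 109803.30 + 1111.38 + 116.11 + 186.18 + 6286.62 + 443.66 = 117947.25
Import duty = 117947.25 × 20% = 23589.45
Buyer bears (A): 1111.38 + 116.11 + 186.18 + 6286.62 + 443.66 + 794.66 + 163.77 + 1971.95 = 11074.33
Landed cost (A) = invoice 109803.30 + 11074.33 + duty 23589.45 = 144467.08
Supplier B (FOB):
CIF value = FOB price + freight + insurance = 124206.70 + 6286.62 + 443.66 = 130936.98
Import duty = 130936.98 × 20% = 26187.40
Buyer bears (B): 6286.62 + 443.66 + 794.66 + 163.77 + 1971.95 = 9660.66
Landed cost (B) = invoice 124206.70 + 9660.66 + duty 26187.40 = 160054.76
Difference = |144467.08 − 160054.76| = 15587.68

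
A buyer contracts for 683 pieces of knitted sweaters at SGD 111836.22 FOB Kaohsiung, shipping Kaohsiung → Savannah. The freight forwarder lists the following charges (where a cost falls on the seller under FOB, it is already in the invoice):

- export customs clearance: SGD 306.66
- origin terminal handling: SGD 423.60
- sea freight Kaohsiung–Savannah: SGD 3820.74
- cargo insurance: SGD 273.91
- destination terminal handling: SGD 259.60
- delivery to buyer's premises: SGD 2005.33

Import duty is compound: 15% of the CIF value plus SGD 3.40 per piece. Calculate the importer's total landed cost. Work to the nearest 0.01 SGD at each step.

Total landed cost: SGD 137907.63

FOB: the seller bears costs until goods are on board at the origin port; the buyer bears freight, insurance and all costs thereafter.
Already in the invoice (seller's account under FOB): export clearance, origin terminal — exclude.
CIF value = FOB price + freight + insurance = 111836.22 + 3820.74 + 273.91 = 115930.87
Ad valorem component: 115930.87 × 15% = 17389.63
Specific component: 683 × 3.40 = 2322.20
Import duty = 17389.63 + 2322.20 = 19711.83
Buyer bears: freight 3820.74 + insurance 273.91 + destination terminal 259.60 + delivery 2005.33 + duty 19711.83 = 26071.41
Landed cost = invoice 111836.22 + 26071.41 = 137907.63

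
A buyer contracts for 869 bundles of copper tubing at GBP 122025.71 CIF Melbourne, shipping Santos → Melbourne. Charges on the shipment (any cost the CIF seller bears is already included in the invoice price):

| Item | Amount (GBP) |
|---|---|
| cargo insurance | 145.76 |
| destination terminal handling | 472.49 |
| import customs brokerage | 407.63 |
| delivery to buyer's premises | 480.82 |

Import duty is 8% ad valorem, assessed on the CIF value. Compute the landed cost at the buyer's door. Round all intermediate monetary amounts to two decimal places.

Total landed cost: GBP 133148.71

CIF: the seller pays costs through ocean freight and marine insurance to the destination port.
Already in the invoice (seller's account under CIF): insurance — exclude.
The CIF price already equals the CIF value: 122025.71
Import duty = 122025.71 × 8% = 9762.06
Buyer bears: destination terminal 472.49 + brokerage 407.63 + delivery 480.82 + duty 9762.06 = 11123.00
Landed cost = invoice 122025.71 + 11123.00 = 133148.71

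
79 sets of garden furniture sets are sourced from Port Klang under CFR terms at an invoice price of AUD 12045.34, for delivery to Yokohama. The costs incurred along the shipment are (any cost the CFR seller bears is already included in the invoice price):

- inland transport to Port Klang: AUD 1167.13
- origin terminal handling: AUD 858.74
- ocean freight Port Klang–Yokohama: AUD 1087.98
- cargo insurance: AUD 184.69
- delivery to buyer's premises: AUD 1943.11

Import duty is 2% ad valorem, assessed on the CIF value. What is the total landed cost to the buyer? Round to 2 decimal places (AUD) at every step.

CFR: the seller pays costs through ocean freight to the destination port, but not insurance.
Already in the invoice (seller's account under CFR): inland to port, origin terminal, freight — exclude.
CIF value = CFR price + insurance = 12045.34 + 184.69 = 12230.03
Import duty = 12230.03 × 2% = 244.60
Buyer bears: insurance 184.69 + delivery 1943.11 + duty 244.60 = 2372.40
Landed cost = invoice 12045.34 + 2372.40 = 14417.74

Total landed cost: AUD 14417.74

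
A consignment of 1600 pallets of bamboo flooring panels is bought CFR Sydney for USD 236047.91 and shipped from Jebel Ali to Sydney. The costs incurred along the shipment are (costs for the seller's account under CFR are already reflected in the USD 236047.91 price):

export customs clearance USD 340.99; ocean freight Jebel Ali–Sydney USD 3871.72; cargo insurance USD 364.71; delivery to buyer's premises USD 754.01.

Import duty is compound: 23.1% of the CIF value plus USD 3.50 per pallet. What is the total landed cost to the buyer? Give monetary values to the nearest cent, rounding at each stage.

CFR: the seller pays costs through ocean freight to the destination port, but not insurance.
Already in the invoice (seller's account under CFR): export clearance, freight — exclude.
CIF value = CFR price + insurance = 236047.91 + 364.71 = 236412.62
Ad valorem component: 236412.62 × 23.1% = 54611.32
Specific component: 1600 × 3.50 = 5600.00
Import duty = 54611.32 + 5600.00 = 60211.32
Buyer bears: insurance 364.71 + delivery 754.01 + duty 60211.32 = 61330.04
Landed cost = invoice 236047.91 + 61330.04 = 297377.95

Total landed cost: USD 297377.95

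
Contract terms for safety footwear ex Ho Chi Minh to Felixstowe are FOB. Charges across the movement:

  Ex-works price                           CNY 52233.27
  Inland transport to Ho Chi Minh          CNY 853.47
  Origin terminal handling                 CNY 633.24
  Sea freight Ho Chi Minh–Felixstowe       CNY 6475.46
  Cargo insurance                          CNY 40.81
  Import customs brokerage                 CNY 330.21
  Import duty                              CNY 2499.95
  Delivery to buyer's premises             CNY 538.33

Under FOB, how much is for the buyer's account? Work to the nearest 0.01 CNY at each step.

FOB: the seller bears costs until goods are on board at the origin port; the buyer bears freight, insurance and all costs thereafter.
Seller's account: goods 52233.27 + inland to port 853.47 + origin terminal 633.24 = 53719.98
Buyer's account: freight 6475.46 + insurance 40.81 + brokerage 330.21 + duty 2499.95 + delivery 538.33 = 9884.76

Buyer's account: CNY 9884.76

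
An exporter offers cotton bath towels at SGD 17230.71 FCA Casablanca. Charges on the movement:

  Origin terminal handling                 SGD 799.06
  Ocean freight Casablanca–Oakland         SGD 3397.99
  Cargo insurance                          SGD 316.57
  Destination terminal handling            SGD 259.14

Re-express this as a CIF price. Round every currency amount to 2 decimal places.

CIF price: SGD 21744.33

Not relevant to the conversion: destination terminal — on the buyer under both terms; not part of either seller's price.
From FCA to CIF, the seller additionally bears: origin terminal, freight, insurance.
CIF price = 17230.71 + 799.06 + 3397.99 + 316.57 = 21744.33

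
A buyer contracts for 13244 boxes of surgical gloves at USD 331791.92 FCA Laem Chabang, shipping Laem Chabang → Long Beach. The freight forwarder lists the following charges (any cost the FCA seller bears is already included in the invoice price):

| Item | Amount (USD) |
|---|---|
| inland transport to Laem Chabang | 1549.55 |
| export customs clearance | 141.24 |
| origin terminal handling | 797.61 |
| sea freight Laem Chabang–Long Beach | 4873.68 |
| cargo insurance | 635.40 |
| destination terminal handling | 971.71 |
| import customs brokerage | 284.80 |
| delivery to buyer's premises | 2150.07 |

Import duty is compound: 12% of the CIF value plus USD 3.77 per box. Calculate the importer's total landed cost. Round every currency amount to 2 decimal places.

FCA: the seller delivers export-cleared goods to the carrier; the buyer bears costs from that point.
Already in the invoice (seller's account under FCA): inland to port, export clearance — exclude.
CIF value = FCA price + origin terminal + freight + insurance = 331791.92 + 797.61 + 4873.68 + 635.40 = 338098.61
Ad valorem component: 338098.61 × 12% = 40571.83
Specific component: 13244 × 3.77 = 49929.88
Import duty = 40571.83 + 49929.88 = 90501.71
Buyer bears: origin terminal 797.61 + freight 4873.68 + insurance 635.40 + destination terminal 971.71 + brokerage 284.80 + delivery 2150.07 + duty 90501.71 = 100214.98
Landed cost = invoice 331791.92 + 100214.98 = 432006.90

Total landed cost: USD 432006.90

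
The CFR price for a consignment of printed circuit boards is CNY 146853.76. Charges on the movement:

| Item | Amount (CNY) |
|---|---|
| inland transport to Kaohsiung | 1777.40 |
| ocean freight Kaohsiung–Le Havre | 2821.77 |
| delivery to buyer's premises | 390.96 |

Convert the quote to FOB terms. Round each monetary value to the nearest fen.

FOB price: CNY 144031.99

Not relevant to the conversion: inland to port — on the seller under both CFR and FOB; already in the CFR price and stays in the FOB price. delivery — on the buyer under both terms; not part of either seller's price.
From CFR to FOB, the seller no longer bears: freight.
FOB price = 146853.76 − 2821.77 = 144031.99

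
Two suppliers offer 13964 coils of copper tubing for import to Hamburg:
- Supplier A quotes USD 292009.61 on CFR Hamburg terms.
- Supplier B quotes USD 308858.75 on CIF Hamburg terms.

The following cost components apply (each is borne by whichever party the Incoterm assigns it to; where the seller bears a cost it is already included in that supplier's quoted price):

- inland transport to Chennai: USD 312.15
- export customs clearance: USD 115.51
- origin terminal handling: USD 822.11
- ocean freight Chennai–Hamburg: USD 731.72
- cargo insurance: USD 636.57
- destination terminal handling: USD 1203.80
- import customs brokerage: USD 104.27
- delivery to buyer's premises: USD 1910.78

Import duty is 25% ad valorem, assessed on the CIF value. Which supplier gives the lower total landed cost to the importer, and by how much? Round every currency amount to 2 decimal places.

Supplier A is cheaper by USD 20265.71

Supplier A (CFR):
CIF value = CFR price + insurance = 292009.61 + 636.57 = 292646.18
Import duty = 292646.18 × 25% = 73161.55
Buyer bears (A): 636.57 + 1203.80 + 104.27 + 1910.78 = 3855.42
Landed cost (A) = invoice 292009.61 + 3855.42 + duty 73161.55 = 369026.58
Supplier B (CIF):
The CIF price already equals the CIF value: 308858.75
Import duty = 308858.75 × 25% = 77214.69
Buyer bears (B): 1203.80 + 104.27 + 1910.78 = 3218.85
Landed cost (B) = invoice 308858.75 + 3218.85 + duty 77214.69 = 389292.29
Difference = |369026.58 − 389292.29| = 20265.71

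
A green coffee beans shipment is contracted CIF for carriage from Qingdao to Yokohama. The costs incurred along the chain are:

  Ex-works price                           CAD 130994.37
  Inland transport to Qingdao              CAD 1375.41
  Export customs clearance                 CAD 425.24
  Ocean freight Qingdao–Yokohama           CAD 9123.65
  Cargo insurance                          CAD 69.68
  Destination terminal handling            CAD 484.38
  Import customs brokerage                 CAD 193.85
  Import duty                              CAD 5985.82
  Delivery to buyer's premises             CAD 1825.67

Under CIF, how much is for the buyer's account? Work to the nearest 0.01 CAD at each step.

Buyer's account: CAD 8489.72

CIF: the seller pays costs through ocean freight and marine insurance to the destination port.
Seller's account: goods 130994.37 + inland to port 1375.41 + export clearance 425.24 + freight 9123.65 + insurance 69.68 = 141988.35
Buyer's account: destination terminal 484.38 + brokerage 193.85 + duty 5985.82 + delivery 1825.67 = 8489.72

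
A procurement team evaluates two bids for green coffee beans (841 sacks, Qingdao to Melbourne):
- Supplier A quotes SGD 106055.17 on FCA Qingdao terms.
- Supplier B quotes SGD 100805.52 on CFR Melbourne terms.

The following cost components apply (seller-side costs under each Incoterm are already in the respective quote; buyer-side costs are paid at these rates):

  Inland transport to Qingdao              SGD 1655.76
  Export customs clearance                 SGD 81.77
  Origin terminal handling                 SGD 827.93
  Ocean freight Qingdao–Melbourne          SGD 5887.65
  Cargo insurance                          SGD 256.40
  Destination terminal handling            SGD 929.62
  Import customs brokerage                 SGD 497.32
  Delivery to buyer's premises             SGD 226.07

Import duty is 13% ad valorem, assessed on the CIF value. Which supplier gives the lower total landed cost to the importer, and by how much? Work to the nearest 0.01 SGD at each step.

Supplier B is cheaper by SGD 13520.71

Supplier A (FCA):
CIF value = FCA price + origin terminal + freight + insurance = 106055.17 + 827.93 + 5887.65 + 256.40 = 113027.15
Import duty = 113027.15 × 13% = 14693.53
Buyer bears (A): 827.93 + 5887.65 + 256.40 + 929.62 + 497.32 + 226.07 = 8624.99
Landed cost (A) = invoice 106055.17 + 8624.99 + duty 14693.53 = 129373.69
Supplier B (CFR):
CIF value = CFR price + insurance = 100805.52 + 256.40 = 101061.92
Import duty = 101061.92 × 13% = 13138.05
Buyer bears (B): 256.40 + 929.62 + 497.32 + 226.07 = 1909.41
Landed cost (B) = invoice 100805.52 + 1909.41 + duty 13138.05 = 115852.98
Difference = |129373.69 − 115852.98| = 13520.71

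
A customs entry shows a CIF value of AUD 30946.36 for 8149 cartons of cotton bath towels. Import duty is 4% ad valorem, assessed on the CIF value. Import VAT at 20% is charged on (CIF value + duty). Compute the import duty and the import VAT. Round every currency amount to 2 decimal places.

Import duty: AUD 1237.85; import VAT: AUD 6436.84

Import duty = 30946.36 × 4% = 1237.85
VAT base = CIF + duty = 30946.36 + 1237.85 = 32184.21
Import VAT = 32184.21 × 20% = 6436.84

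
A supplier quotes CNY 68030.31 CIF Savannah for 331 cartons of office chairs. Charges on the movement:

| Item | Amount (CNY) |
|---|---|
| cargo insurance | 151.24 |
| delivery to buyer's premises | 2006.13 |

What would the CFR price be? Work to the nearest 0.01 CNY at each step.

CFR price: CNY 67879.07

Not relevant to the conversion: delivery — on the buyer under both terms; not part of either seller's price.
From CIF to CFR, the seller no longer bears: insurance.
CFR price = 68030.31 − 151.24 = 67879.07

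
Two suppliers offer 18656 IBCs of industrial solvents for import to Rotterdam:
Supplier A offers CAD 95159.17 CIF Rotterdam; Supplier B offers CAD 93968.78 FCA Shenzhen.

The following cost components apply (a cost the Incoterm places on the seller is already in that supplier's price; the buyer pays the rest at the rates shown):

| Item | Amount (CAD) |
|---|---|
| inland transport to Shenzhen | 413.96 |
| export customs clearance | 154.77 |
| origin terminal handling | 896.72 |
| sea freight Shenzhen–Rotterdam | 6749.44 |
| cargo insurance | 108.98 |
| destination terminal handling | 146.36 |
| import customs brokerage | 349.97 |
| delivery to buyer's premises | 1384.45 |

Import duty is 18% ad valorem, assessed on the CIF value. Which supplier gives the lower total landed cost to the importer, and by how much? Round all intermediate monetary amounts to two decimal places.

Supplier A (CIF):
The CIF price already equals the CIF value: 95159.17
Import duty = 95159.17 × 18% = 17128.65
Buyer bears (A): 146.36 + 349.97 + 1384.45 = 1880.78
Landed cost (A) = invoice 95159.17 + 1880.78 + duty 17128.65 = 114168.60
Supplier B (FCA):
CIF value = FCA price + origin terminal + freight + insurance = 93968.78 + 896.72 + 6749.44 + 108.98 = 101723.92
Import duty = 101723.92 × 18% = 18310.31
Buyer bears (B): 896.72 + 6749.44 + 108.98 + 146.36 + 349.97 + 1384.45 = 9635.92
Landed cost (B) = invoice 93968.78 + 9635.92 + duty 18310.31 = 121915.01
Difference = |114168.60 − 121915.01| = 7746.41

Supplier A is cheaper by CAD 7746.41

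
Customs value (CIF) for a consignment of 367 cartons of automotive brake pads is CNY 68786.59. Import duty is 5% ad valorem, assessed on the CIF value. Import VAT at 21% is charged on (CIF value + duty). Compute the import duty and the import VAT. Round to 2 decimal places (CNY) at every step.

Import duty = 68786.59 × 5% = 3439.33
VAT base = CIF + duty = 68786.59 + 3439.33 = 72225.92
Import VAT = 72225.92 × 21% = 15167.44

Import duty: CNY 3439.33; import VAT: CNY 15167.44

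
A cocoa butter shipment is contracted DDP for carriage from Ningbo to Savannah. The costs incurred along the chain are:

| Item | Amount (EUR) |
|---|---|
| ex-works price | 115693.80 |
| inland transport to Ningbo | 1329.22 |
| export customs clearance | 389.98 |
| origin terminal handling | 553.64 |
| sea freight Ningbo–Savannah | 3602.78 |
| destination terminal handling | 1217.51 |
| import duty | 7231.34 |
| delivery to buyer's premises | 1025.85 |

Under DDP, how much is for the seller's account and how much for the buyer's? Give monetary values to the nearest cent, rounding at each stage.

DDP: the seller bears all costs including import duty.
Seller's account: goods 115693.80 + inland to port 1329.22 + export clearance 389.98 + origin terminal 553.64 + freight 3602.78 + destination terminal 1217.51 + duty 7231.34 + delivery 1025.85 = 131044.12
Buyer's account: 0.00

Seller: EUR 131044.12; buyer: EUR 0.00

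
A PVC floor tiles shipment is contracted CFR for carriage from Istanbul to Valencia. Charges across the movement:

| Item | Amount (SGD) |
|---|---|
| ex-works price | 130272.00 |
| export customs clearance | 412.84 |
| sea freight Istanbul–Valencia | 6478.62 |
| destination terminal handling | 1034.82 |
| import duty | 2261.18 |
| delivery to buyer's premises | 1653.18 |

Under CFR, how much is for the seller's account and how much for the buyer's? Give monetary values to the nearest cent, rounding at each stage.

Seller: SGD 137163.46; buyer: SGD 4949.18

CFR: the seller pays costs through ocean freight to the destination port, but not insurance.
Seller's account: goods 130272.00 + export clearance 412.84 + freight 6478.62 = 137163.46
Buyer's account: destination terminal 1034.82 + duty 2261.18 + delivery 1653.18 = 4949.18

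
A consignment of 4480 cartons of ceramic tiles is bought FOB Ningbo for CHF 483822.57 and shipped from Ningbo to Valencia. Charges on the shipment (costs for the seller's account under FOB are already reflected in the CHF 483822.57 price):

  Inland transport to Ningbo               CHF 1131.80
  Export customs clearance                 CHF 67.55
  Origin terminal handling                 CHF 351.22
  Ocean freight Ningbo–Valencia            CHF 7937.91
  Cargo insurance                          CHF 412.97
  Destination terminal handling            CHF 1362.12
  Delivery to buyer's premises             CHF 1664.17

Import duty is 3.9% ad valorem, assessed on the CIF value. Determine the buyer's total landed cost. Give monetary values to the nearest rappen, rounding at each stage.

FOB: the seller bears costs until goods are on board at the origin port; the buyer bears freight, insurance and all costs thereafter.
Already in the invoice (seller's account under FOB): inland to port, export clearance, origin terminal — exclude.
CIF value = FOB price + freight + insurance = 483822.57 + 7937.91 + 412.97 = 492173.45
Import duty = 492173.45 × 3.9% = 19194.76
Buyer bears: freight 7937.91 + insurance 412.97 + destination terminal 1362.12 + delivery 1664.17 + duty 19194.76 = 30571.93
Landed cost = invoice 483822.57 + 30571.93 = 514394.50

Total landed cost: CHF 514394.50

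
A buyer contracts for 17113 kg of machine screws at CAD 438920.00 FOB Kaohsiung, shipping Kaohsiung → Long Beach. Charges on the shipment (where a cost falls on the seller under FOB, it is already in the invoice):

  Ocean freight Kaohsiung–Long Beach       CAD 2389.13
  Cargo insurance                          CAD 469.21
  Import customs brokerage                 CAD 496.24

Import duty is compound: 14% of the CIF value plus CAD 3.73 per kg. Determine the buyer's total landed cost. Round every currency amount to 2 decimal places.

Total landed cost: CAD 567955.04

FOB: the seller bears costs until goods are on board at the origin port; the buyer bears freight, insurance and all costs thereafter.
CIF value = FOB price + freight + insurance = 438920.00 + 2389.13 + 469.21 = 441778.34
Ad valorem component: 441778.34 × 14% = 61848.97
Specific component: 17113 × 3.73 = 63831.49
Import duty = 61848.97 + 63831.49 = 125680.46
Buyer bears: freight 2389.13 + insurance 469.21 + brokerage 496.24 + duty 125680.46 = 129035.04
Landed cost = invoice 438920.00 + 129035.04 = 567955.04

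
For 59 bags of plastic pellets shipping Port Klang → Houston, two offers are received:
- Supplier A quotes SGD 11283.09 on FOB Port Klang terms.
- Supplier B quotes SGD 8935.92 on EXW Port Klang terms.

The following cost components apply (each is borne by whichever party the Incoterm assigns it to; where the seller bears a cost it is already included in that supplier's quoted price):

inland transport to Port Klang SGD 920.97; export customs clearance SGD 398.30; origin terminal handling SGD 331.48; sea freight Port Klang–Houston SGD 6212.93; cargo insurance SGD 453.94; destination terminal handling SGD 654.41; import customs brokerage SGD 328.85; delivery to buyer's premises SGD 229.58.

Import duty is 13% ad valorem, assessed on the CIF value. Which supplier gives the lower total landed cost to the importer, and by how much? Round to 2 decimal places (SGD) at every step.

Supplier A (FOB):
CIF value = FOB price + freight + insurance = 11283.09 + 6212.93 + 453.94 = 17949.96
Import duty = 17949.96 × 13% = 2333.49
Buyer bears (A): 6212.93 + 453.94 + 654.41 + 328.85 + 229.58 = 7879.71
Landed cost (A) = invoice 11283.09 + 7879.71 + duty 2333.49 = 21496.29
Supplier B (EXW):
CIF value = EXW price + inland to port + export clearance + origin terminal + freight + insurance = 8935.92 + 920.97 + 398.30 + 331.48 + 6212.93 + 453.94 = 17253.54
Import duty = 17253.54 × 13% = 2242.96
Buyer bears (B): 920.97 + 398.30 + 331.48 + 6212.93 + 453.94 + 654.41 + 328.85 + 229.58 = 9530.46
Landed cost (B) = invoice 8935.92 + 9530.46 + duty 2242.96 = 20709.34
Difference = |21496.29 − 20709.34| = 786.95

Supplier B is cheaper by SGD 786.95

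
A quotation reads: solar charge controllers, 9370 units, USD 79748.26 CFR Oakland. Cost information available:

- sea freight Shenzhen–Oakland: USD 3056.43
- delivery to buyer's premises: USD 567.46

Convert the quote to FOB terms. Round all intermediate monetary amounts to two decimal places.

Not relevant to the conversion: delivery — on the buyer under both terms; not part of either seller's price.
From CFR to FOB, the seller no longer bears: freight.
FOB price = 79748.26 − 3056.43 = 76691.83

FOB price: USD 76691.83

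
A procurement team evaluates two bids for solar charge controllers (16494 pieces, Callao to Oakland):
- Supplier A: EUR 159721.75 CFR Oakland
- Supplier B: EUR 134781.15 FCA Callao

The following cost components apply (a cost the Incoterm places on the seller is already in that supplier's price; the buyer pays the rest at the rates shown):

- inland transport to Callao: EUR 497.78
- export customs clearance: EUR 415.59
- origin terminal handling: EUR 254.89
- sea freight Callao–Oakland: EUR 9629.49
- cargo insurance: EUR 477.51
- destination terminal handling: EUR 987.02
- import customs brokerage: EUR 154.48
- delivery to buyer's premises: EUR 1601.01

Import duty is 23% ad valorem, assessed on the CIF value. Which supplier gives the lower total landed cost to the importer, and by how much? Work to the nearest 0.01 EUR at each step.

Supplier A (CFR):
CIF value = CFR price + insurance = 159721.75 + 477.51 = 160199.26
Import duty = 160199.26 × 23% = 36845.83
Buyer bears (A): 477.51 + 987.02 + 154.48 + 1601.01 = 3220.02
Landed cost (A) = invoice 159721.75 + 3220.02 + duty 36845.83 = 199787.60
Supplier B (FCA):
CIF value = FCA price + origin terminal + freight + insurance = 134781.15 + 254.89 + 9629.49 + 477.51 = 145143.04
Import duty = 145143.04 × 23% = 33382.90
Buyer bears (B): 254.89 + 9629.49 + 477.51 + 987.02 + 154.48 + 1601.01 = 13104.40
Landed cost (B) = invoice 134781.15 + 13104.40 + duty 33382.90 = 181268.45
Difference = |199787.60 − 181268.45| = 18519.15

Supplier B is cheaper by EUR 18519.15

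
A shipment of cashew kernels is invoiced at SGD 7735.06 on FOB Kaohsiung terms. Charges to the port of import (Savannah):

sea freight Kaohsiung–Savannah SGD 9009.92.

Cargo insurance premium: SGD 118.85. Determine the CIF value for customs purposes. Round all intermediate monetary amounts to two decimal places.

CIF value: SGD 16863.83

CIF = FOB price + freight + insurance
CIF = 7735.06 + 9009.92 + 118.85 = 16863.83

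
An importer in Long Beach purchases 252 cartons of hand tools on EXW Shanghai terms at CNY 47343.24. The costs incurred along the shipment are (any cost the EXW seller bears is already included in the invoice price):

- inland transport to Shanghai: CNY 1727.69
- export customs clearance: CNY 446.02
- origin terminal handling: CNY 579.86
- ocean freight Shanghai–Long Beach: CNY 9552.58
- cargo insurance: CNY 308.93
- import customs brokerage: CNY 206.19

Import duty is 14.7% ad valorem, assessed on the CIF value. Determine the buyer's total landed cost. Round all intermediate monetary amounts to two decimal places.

EXW: the seller makes goods available at their premises; the buyer bears all onward costs.
CIF value = EXW price + inland to port + export clearance + origin terminal + freight + insurance = 47343.24 + 1727.69 + 446.02 + 579.86 + 9552.58 + 308.93 = 59958.32
Import duty = 59958.32 × 14.7% = 8813.87
Buyer bears: inland to port 1727.69 + export clearance 446.02 + origin terminal 579.86 + freight 9552.58 + insurance 308.93 + brokerage 206.19 + duty 8813.87 = 21635.14
Landed cost = invoice 47343.24 + 21635.14 = 68978.38

Total landed cost: CNY 68978.38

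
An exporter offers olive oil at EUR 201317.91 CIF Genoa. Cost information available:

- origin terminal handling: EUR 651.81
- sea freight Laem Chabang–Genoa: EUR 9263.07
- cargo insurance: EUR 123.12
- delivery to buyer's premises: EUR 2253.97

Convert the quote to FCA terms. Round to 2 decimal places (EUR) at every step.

FCA price: EUR 191279.91

Not relevant to the conversion: delivery — on the buyer under both terms; not part of either seller's price.
From CIF to FCA, the seller no longer bears: origin terminal, freight, insurance.
FCA price = 201317.91 − 651.81 − 9263.07 − 123.12 = 191279.91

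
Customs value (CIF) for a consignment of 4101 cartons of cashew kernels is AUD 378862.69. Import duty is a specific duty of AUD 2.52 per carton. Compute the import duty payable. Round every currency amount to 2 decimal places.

Import duty: AUD 10334.52

Import duty = 4101 × 2.52 = 10334.52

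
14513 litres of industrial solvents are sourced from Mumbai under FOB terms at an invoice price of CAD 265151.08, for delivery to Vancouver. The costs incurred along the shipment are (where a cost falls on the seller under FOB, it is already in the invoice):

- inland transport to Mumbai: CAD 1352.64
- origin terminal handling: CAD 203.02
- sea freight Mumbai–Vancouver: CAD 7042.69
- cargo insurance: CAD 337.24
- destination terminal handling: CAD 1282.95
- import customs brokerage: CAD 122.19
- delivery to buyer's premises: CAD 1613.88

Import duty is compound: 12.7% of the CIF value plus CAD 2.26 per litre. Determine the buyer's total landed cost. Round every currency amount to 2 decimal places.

FOB: the seller bears costs until goods are on board at the origin port; the buyer bears freight, insurance and all costs thereafter.
Already in the invoice (seller's account under FOB): inland to port, origin terminal — exclude.
CIF value = FOB price + freight + insurance = 265151.08 + 7042.69 + 337.24 = 272531.01
Ad valorem component: 272531.01 × 12.7% = 34611.44
Specific component: 14513 × 2.26 = 32799.38
Import duty = 34611.44 + 32799.38 = 67410.82
Buyer bears: freight 7042.69 + insurance 337.24 + destination terminal 1282.95 + brokerage 122.19 + delivery 1613.88 + duty 67410.82 = 77809.77
Landed cost = invoice 265151.08 + 77809.77 = 342960.85

Total landed cost: CAD 342960.85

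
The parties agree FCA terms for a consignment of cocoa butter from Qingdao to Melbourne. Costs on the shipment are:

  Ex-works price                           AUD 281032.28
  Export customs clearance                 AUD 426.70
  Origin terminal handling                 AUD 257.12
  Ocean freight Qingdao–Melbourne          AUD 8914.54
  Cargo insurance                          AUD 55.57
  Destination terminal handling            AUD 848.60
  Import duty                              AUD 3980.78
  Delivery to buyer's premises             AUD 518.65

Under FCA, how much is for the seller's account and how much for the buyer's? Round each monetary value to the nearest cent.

FCA: the seller delivers export-cleared goods to the carrier; the buyer bears costs from that point.
Seller's account: goods 281032.28 + export clearance 426.70 = 281458.98
Buyer's account: origin terminal 257.12 + freight 8914.54 + insurance 55.57 + destination terminal 848.60 + duty 3980.78 + delivery 518.65 = 14575.26

Seller: AUD 281458.98; buyer: AUD 14575.26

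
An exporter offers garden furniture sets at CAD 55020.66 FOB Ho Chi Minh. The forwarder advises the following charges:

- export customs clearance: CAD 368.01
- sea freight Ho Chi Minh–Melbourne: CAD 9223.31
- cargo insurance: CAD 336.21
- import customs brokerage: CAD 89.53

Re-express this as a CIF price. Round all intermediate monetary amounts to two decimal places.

CIF price: CAD 64580.18

Not relevant to the conversion: export clearance — on the seller under both FOB and CIF; already in the FOB price and stays in the CIF price. brokerage — on the buyer under both terms; not part of either seller's price.
From FOB to CIF, the seller additionally bears: freight, insurance.
CIF price = 55020.66 + 9223.31 + 336.21 = 64580.18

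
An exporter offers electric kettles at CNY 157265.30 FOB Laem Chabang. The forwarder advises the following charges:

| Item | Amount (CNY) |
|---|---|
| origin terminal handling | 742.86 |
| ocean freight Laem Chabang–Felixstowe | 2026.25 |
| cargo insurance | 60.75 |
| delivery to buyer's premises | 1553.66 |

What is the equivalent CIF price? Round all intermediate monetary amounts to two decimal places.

Not relevant to the conversion: origin terminal — on the seller under both FOB and CIF; already in the FOB price and stays in the CIF price. delivery — on the buyer under both terms; not part of either seller's price.
From FOB to CIF, the seller additionally bears: freight, insurance.
CIF price = 157265.30 + 2026.25 + 60.75 = 159352.30

CIF price: CNY 159352.30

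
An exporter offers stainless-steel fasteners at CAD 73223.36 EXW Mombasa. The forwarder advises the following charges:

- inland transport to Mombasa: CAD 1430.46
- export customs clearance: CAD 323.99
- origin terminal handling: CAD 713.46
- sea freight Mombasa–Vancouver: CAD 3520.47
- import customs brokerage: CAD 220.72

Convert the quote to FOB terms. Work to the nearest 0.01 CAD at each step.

FOB price: CAD 75691.27

Not relevant to the conversion: freight, brokerage — on the buyer under both terms; not part of either seller's price.
From EXW to FOB, the seller additionally bears: inland to port, export clearance, origin terminal.
FOB price = 73223.36 + 1430.46 + 323.99 + 713.46 = 75691.27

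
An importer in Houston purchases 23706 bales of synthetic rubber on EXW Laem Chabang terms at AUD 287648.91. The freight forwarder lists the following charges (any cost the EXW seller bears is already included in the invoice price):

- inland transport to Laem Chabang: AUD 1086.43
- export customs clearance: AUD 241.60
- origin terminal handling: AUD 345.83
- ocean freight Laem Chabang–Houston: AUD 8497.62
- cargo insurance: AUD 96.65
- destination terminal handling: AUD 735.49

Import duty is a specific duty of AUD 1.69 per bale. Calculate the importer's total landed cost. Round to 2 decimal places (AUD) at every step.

Total landed cost: AUD 338715.67

EXW: the seller makes goods available at their premises; the buyer bears all onward costs.
CIF value = EXW price + inland to port + export clearance + origin terminal + freight + insurance = 287648.91 + 1086.43 + 241.60 + 345.83 + 8497.62 + 96.65 = 297917.04
Import duty = 23706 × 1.69 = 40063.14
Buyer bears: inland to port 1086.43 + export clearance 241.60 + origin terminal 345.83 + freight 8497.62 + insurance 96.65 + destination terminal 735.49 + duty 40063.14 = 51066.76
Landed cost = invoice 287648.91 + 51066.76 = 338715.67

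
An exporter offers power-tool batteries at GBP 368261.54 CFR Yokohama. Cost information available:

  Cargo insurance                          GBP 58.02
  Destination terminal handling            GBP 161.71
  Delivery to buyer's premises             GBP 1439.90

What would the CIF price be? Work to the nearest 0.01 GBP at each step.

CIF price: GBP 368319.56

Not relevant to the conversion: delivery, destination terminal — on the buyer under both terms; not part of either seller's price.
From CFR to CIF, the seller additionally bears: insurance.
CIF price = 368261.54 + 58.02 = 368319.56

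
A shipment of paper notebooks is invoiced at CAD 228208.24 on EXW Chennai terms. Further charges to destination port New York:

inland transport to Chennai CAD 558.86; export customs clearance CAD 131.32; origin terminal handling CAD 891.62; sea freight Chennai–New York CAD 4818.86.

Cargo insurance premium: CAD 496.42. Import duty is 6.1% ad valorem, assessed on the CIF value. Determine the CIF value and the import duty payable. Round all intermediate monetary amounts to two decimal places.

CIF value: CAD 235105.32; import duty: CAD 14341.42

CIF = EXW price + pre-shipment costs + freight + insurance
CIF = 228208.24 + 558.86 + 131.32 + 891.62 + 4818.86 + 496.42 = 235105.32
Import duty = 235105.32 × 6.1% = 14341.42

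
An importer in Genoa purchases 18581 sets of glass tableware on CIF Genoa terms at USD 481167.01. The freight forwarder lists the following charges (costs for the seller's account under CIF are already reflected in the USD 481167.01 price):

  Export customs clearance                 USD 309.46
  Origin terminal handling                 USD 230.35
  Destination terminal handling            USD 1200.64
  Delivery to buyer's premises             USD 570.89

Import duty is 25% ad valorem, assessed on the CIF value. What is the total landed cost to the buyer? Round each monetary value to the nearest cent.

CIF: the seller pays costs through ocean freight and marine insurance to the destination port.
Already in the invoice (seller's account under CIF): export clearance, origin terminal — exclude.
The CIF price already equals the CIF value: 481167.01
Import duty = 481167.01 × 25% = 120291.75
Buyer bears: destination terminal 1200.64 + delivery 570.89 + duty 120291.75 = 122063.28
Landed cost = invoice 481167.01 + 122063.28 = 603230.29

Total landed cost: USD 603230.29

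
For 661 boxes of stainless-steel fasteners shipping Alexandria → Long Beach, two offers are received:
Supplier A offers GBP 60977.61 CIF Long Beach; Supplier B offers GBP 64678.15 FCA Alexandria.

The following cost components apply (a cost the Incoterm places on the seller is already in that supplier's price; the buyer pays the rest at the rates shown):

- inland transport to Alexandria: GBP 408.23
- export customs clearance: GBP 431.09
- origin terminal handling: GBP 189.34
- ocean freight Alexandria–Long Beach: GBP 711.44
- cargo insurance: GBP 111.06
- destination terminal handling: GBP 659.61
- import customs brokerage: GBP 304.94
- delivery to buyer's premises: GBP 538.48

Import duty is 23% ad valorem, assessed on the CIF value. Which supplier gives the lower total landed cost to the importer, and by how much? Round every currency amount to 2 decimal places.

Supplier A (CIF):
The CIF price already equals the CIF value: 60977.61
Import duty = 60977.61 × 23% = 14024.85
Buyer bears (A): 659.61 + 304.94 + 538.48 = 1503.03
Landed cost (A) = invoice 60977.61 + 1503.03 + duty 14024.85 = 76505.49
Supplier B (FCA):
CIF value = FCA price + origin terminal + freight + insurance = 64678.15 + 189.34 + 711.44 + 111.06 = 65689.99
Import duty = 65689.99 × 23% = 15108.70
Buyer bears (B): 189.34 + 711.44 + 111.06 + 659.61 + 304.94 + 538.48 = 2514.87
Landed cost (B) = invoice 64678.15 + 2514.87 + duty 15108.70 = 82301.72
Difference = |76505.49 − 82301.72| = 5796.23

Supplier A is cheaper by GBP 5796.23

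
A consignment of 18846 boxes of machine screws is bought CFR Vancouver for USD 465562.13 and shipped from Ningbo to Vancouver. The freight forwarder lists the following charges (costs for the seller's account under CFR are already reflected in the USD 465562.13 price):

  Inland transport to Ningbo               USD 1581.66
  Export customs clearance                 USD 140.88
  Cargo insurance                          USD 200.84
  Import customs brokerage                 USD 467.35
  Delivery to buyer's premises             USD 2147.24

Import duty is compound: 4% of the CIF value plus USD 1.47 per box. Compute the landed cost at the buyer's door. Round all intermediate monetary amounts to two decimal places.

CFR: the seller pays costs through ocean freight to the destination port, but not insurance.
Already in the invoice (seller's account under CFR): inland to port, export clearance — exclude.
CIF value = CFR price + insurance = 465562.13 + 200.84 = 465762.97
Ad valorem component: 465762.97 × 4% = 18630.52
Specific component: 18846 × 1.47 = 27703.62
Import duty = 18630.52 + 27703.62 = 46334.14
Buyer bears: insurance 200.84 + brokerage 467.35 + delivery 2147.24 + duty 46334.14 = 49149.57
Landed cost = invoice 465562.13 + 49149.57 = 514711.70

Total landed cost: USD 514711.70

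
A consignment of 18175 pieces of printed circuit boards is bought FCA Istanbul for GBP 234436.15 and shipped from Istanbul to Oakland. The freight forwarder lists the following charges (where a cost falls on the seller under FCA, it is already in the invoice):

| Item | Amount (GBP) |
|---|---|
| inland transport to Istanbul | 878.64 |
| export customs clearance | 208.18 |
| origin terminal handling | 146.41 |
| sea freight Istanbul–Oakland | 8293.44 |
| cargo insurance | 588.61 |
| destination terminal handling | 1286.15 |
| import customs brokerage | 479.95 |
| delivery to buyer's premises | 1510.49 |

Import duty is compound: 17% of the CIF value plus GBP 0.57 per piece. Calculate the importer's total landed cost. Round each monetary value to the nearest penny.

Total landed cost: GBP 298489.93

FCA: the seller delivers export-cleared goods to the carrier; the buyer bears costs from that point.
Already in the invoice (seller's account under FCA): inland to port, export clearance — exclude.
CIF value = FCA price + origin terminal + freight + insurance = 234436.15 + 146.41 + 8293.44 + 588.61 = 243464.61
Ad valorem component: 243464.61 × 17% = 41388.98
Specific component: 18175 × 0.57 = 10359.75
Import duty = 41388.98 + 10359.75 = 51748.73
Buyer bears: origin terminal 146.41 + freight 8293.44 + insurance 588.61 + destination terminal 1286.15 + brokerage 479.95 + delivery 1510.49 + duty 51748.73 = 64053.78
Landed cost = invoice 234436.15 + 64053.78 = 298489.93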